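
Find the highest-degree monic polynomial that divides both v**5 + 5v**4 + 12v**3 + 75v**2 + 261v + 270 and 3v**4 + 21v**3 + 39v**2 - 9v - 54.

Repeated division with remainder:
  v**5 + 5v**4 + 12v**3 + 75v**2 + 261v + 270 = ((1/3)v - 2/3)(3v**4 + 21v**3 + 39v**2 - 9v - 54) + (13v**3 + 104v**2 + 273v + 234)
  3v**4 + 21v**3 + 39v**2 - 9v - 54 = ((3/13)v - 3/13)(13v**3 + 104v**2 + 273v + 234) + (0)
Last nonzero remainder: 13v**3 + 104v**2 + 273v + 234. Dividing through by 13 gives the monic gcd v**3 + 8v**2 + 21v + 18.

v**3 + 8v**2 + 21v + 18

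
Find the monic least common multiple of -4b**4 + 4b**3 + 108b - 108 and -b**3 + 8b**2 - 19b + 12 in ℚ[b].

b**5 - 5b**4 + 4b**3 - 27b**2 + 135b - 108

Euclidean algorithm in ℚ[b]:
  -4b**4 + 4b**3 + 108b - 108 = (4b + 28)(-b**3 + 8b**2 - 19b + 12) + (-148b**2 + 592b - 444)
  -b**3 + 8b**2 - 19b + 12 = ((1/148)b - 1/37)(-148b**2 + 592b - 444) + (0)
Last nonzero remainder: -148b**2 + 592b - 444. Dividing through by -148 gives the monic gcd b**2 - 4b + 3.
Then lcm(f, g) = f·g / gcd(f, g); expanding and making the result monic gives the answer.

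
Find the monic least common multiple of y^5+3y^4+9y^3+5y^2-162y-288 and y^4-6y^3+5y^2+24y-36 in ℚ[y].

y^7-2y^6-22y^4-133y^3+552y^2+468y-1728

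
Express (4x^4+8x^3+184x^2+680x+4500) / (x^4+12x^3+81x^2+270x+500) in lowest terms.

(4x^2-16x+180)/(x^2+6x+20)

Euclidean algorithm in ℚ[x]:
  4x^4+8x^3+184x^2+680x+4500 = (4)(x^4+12x^3+81x^2+270x+500) + (-40x^3-140x^2-400x+2500)
  x^4+12x^3+81x^2+270x+500 = (-(1/40)x-17/80)(-40x^3-140x^2-400x+2500) + ((165/4)x^2+(495/2)x+4125/4)
  -40x^3-140x^2-400x+2500 = (-(32/33)x+80/33)((165/4)x^2+(495/2)x+4125/4) + (0)
Last nonzero remainder: (165/4)x^2+(495/2)x+4125/4. Dividing through by 165/4 gives the monic gcd x^2+6x+25.
Cancel x^2+6x+25 from numerator and denominator to get the reduced form.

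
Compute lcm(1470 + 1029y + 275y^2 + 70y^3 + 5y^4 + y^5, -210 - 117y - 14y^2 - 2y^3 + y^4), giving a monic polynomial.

Euclidean algorithm in ℚ[y]:
  y^5 + 5y^4 + 70y^3 + 275y^2 + 1029y + 1470 = (y + 7)(y^4 - 2y^3 - 14y^2 - 117y - 210) + (98y^3 + 490y^2 + 2058y + 2940)
  y^4 - 2y^3 - 14y^2 - 117y - 210 = ((1/98)y - 1/14)(98y^3 + 490y^2 + 2058y + 2940) + (0)
Last nonzero remainder: 98y^3 + 490y^2 + 2058y + 2940. Dividing through by 98 gives the monic gcd y^3 + 5y^2 + 21y + 30.
Then lcm(f, g) = f·g / gcd(f, g); expanding and making the result monic gives the answer.

-10290 - 5733y - 896y^2 - 215y^3 + 35y^4 - 2y^5 + y^6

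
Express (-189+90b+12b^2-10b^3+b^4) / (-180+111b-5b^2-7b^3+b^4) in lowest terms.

(-21-4b+b^2)/(-20-b+b^2)

By polynomial division,
  b^4-10b^3+12b^2+90b-189 = (b^4-7b^3-5b^2+111b-180) + (-3b^3+17b^2-21b-9)
  b^4-7b^3-5b^2+111b-180 = (-(1/3)b+4/9)(-3b^3+17b^2-21b-9) + (-(176/9)b^2+(352/3)b-176)
  -3b^3+17b^2-21b-9 = ((27/176)b+9/176)(-(176/9)b^2+(352/3)b-176) + (0)
Last nonzero remainder: -(176/9)b^2+(352/3)b-176. Dividing through by -176/9 gives the monic gcd b^2-6b+9.
Cancel b^2-6b+9 from numerator and denominator to get the reduced form.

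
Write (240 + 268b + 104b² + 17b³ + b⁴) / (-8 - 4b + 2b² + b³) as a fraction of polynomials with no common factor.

Apply the Euclidean algorithm:
  b⁴ + 17b³ + 104b² + 268b + 240 = (b + 15)(b³ + 2b² - 4b - 8) + (78b² + 336b + 360)
  b³ + 2b² - 4b - 8 = ((1/78)b - 5/169)(78b² + 336b + 360) + ((224/169)b + 448/169)
  78b² + 336b + 360 = ((6591/112)b + 7605/56)((224/169)b + 448/169) + (0)
Last nonzero remainder: (224/169)b + 448/169. Dividing through by 224/169 gives the monic gcd b + 2.
Cancel b + 2 from numerator and denominator to get the reduced form.

(120 + 74b + 15b² + b³)/(-4 + b²)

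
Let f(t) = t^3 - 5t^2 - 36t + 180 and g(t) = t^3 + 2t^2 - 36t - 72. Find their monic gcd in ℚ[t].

t^2 - 36

By polynomial division,
  t^3 - 5t^2 - 36t + 180 = (t^3 + 2t^2 - 36t - 72) + (-7t^2 + 252)
  t^3 + 2t^2 - 36t - 72 = (-(1/7)t - 2/7)(-7t^2 + 252) + (0)
Last nonzero remainder: -7t^2 + 252. Dividing through by -7 gives the monic gcd t^2 - 36.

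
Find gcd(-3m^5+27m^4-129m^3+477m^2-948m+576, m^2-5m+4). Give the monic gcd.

m^2-5m+4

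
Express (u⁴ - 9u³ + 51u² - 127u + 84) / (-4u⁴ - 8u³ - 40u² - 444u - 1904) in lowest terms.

Apply the Euclidean algorithm:
  u⁴ - 9u³ + 51u² - 127u + 84 = (-1/4)(-4u⁴ - 8u³ - 40u² - 444u - 1904) + (-11u³ + 41u² - 238u - 392)
  -4u⁴ - 8u³ - 40u² - 444u - 1904 = ((4/11)u + 252/121)(-11u³ + 41u² - 238u - 392) + (-(4700/121)u² + (23500/121)u - 131600/121)
  -11u³ + 41u² - 238u - 392 = ((1331/4700)u + 847/2350)(-(4700/121)u² + (23500/121)u - 131600/121) + (0)
Last nonzero remainder: -(4700/121)u² + (23500/121)u - 131600/121. Dividing through by -4700/121 gives the monic gcd u² - 5u + 28.
Cancel u² - 5u + 28 from numerator and denominator to get the reduced form.

(-u² + 4u - 3)/(4u² + 28u + 68)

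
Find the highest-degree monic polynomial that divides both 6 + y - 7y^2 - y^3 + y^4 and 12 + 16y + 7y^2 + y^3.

2 + y

Repeated division with remainder:
  y^4 - y^3 - 7y^2 + y + 6 = (y - 8)(y^3 + 7y^2 + 16y + 12) + (33y^2 + 117y + 102)
  y^3 + 7y^2 + 16y + 12 = ((1/33)y + 38/363)(33y^2 + 117y + 102) + ((80/121)y + 160/121)
  33y^2 + 117y + 102 = ((3993/80)y + 6171/80)((80/121)y + 160/121) + (0)
Last nonzero remainder: (80/121)y + 160/121. Dividing through by 80/121 gives the monic gcd y + 2.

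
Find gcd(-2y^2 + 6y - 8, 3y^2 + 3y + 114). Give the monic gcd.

1

Apply the Euclidean algorithm:
  -2y^2 + 6y - 8 = (-2/3)(3y^2 + 3y + 114) + (8y + 68)
  3y^2 + 3y + 114 = ((3/8)y - 45/16)(8y + 68) + (1221/4)
  8y + 68 = ((32/1221)y + 272/1221)(1221/4) + (0)
The last nonzero remainder is the constant 1221/4, so the polynomials are coprime and gcd = 1.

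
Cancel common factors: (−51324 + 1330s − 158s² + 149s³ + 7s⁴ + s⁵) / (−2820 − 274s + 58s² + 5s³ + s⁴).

By polynomial division,
  s⁵ + 7s⁴ + 149s³ − 158s² + 1330s − 51324 = (s + 2)(s⁴ + 5s³ + 58s² − 274s − 2820) + (81s³ + 4698s − 45684)
  s⁴ + 5s³ + 58s² − 274s − 2820 = ((1/81)s + 5/81)(81s³ + 4698s − 45684) + (0)
Last nonzero remainder: 81s³ + 4698s − 45684. Dividing through by 81 gives the monic gcd s³ + 58s − 564.
Cancel s³ + 58s − 564 from numerator and denominator to get the reduced form.

(91 + 7s + s²)/(5 + s)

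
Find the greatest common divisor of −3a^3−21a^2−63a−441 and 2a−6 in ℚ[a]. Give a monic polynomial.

Euclidean algorithm in ℚ[a]:
  −3a^3−21a^2−63a−441 = (−(3/2)a^2−15a−153/2)(2a−6) + (−900)
  2a−6 = (−(1/450)a+1/150)(−900) + (0)
The last nonzero remainder is the constant −900, so the polynomials are coprime and gcd = 1.

1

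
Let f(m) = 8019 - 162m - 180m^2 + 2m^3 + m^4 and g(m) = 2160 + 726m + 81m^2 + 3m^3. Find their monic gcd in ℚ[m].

Euclidean algorithm in ℚ[m]:
  m^4 + 2m^3 - 180m^2 - 162m + 8019 = ((1/3)m - 25/3)(3m^3 + 81m^2 + 726m + 2160) + (253m^2 + 5168m + 26019)
  3m^3 + 81m^2 + 726m + 2160 = ((3/253)m + 4989/64009)(253m^2 + 5168m + 26019) + ((938961/64009)m + 8450649/64009)
  253m^2 + 5168m + 26019 = ((16194277/938961)m + 185050019/938961)((938961/64009)m + 8450649/64009) + (0)
Last nonzero remainder: (938961/64009)m + 8450649/64009. Dividing through by 938961/64009 gives the monic gcd m + 9.

9 + m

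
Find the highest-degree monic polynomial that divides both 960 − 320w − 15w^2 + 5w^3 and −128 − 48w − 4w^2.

8 + w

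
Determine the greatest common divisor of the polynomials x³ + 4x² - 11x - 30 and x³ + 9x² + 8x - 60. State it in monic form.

x + 5

Euclidean algorithm in ℚ[x]:
  x³ + 4x² - 11x - 30 = (x³ + 9x² + 8x - 60) + (-5x² - 19x + 30)
  x³ + 9x² + 8x - 60 = (-(1/5)x - 26/25)(-5x² - 19x + 30) + (-(144/25)x - 144/5)
  -5x² - 19x + 30 = ((125/144)x - 25/24)(-(144/25)x - 144/5) + (0)
Last nonzero remainder: -(144/25)x - 144/5. Dividing through by -144/25 gives the monic gcd x + 5.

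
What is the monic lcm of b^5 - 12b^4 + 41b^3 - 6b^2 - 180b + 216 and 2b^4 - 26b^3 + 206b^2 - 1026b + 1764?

Euclidean algorithm in ℚ[b]:
  b^5 - 12b^4 + 41b^3 - 6b^2 - 180b + 216 = ((1/2)b + 1/2)(2b^4 - 26b^3 + 206b^2 - 1026b + 1764) + (-49b^3 + 404b^2 - 549b - 666)
  2b^4 - 26b^3 + 206b^2 - 1026b + 1764 = (-(2/49)b + 466/2401)(-49b^3 + 404b^2 - 549b - 666) + ((252540/2401)b^2 - (2272860/2401)b + 4545720/2401)
  -49b^3 + 404b^2 - 549b - 666 = (-(117649/252540)b - 88837/252540)((252540/2401)b^2 - (2272860/2401)b + 4545720/2401) + (0)
Last nonzero remainder: (252540/2401)b^2 - (2272860/2401)b + 4545720/2401. Dividing through by 252540/2401 gives the monic gcd b^2 - 9b + 18.
Then lcm(f, g) = f·g / gcd(f, g); expanding and making the result monic gives the answer.

b^7 - 16b^6 + 138b^5 - 758b^4 + 1853b^3 + 642b^2 - 9684b + 10584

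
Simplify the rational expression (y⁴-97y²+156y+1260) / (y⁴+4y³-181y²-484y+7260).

(y²-4y-21)/(y²-121)

Euclidean algorithm in ℚ[y]:
  y⁴-97y²+156y+1260 = (y⁴+4y³-181y²-484y+7260) + (-4y³+84y²+640y-6000)
  y⁴+4y³-181y²-484y+7260 = (-(1/4)y-25/4)(-4y³+84y²+640y-6000) + (504y²+2016y-30240)
  -4y³+84y²+640y-6000 = (-(1/126)y+25/126)(504y²+2016y-30240) + (0)
Last nonzero remainder: 504y²+2016y-30240. Dividing through by 504 gives the monic gcd y²+4y-60.
Cancel y²+4y-60 from numerator and denominator to get the reduced form.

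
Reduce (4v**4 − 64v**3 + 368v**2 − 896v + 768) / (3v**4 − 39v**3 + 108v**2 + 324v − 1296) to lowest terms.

Repeated division with remainder:
  4v**4 − 64v**3 + 368v**2 − 896v + 768 = (4/3)(3v**4 − 39v**3 + 108v**2 + 324v − 1296) + (−12v**3 + 224v**2 − 1328v + 2496)
  3v**4 − 39v**3 + 108v**2 + 324v − 1296 = (−(1/4)v − 17/12)(−12v**3 + 224v**2 − 1328v + 2496) + ((280/3)v**2 − (2800/3)v + 2240)
  −12v**3 + 224v**2 − 1328v + 2496 = (−(9/70)v + 39/35)((280/3)v**2 − (2800/3)v + 2240) + (0)
Last nonzero remainder: (280/3)v**2 − (2800/3)v + 2240. Dividing through by 280/3 gives the monic gcd v**2 − 10v + 24.
Cancel v**2 − 10v + 24 from numerator and denominator to get the reduced form.

(4v**2 − 24v + 32)/(3v**2 − 9v − 54)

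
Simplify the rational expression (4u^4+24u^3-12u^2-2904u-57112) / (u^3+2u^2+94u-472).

(4u^2-484)/(u-4)

Repeated division with remainder:
  4u^4+24u^3-12u^2-2904u-57112 = (4u+16)(u^3+2u^2+94u-472) + (-420u^2-2520u-49560)
  u^3+2u^2+94u-472 = (-(1/420)u+1/105)(-420u^2-2520u-49560) + (0)
Last nonzero remainder: -420u^2-2520u-49560. Dividing through by -420 gives the monic gcd u^2+6u+118.
Cancel u^2+6u+118 from numerator and denominator to get the reduced form.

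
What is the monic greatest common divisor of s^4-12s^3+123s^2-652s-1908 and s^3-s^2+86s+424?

Euclidean algorithm in ℚ[s]:
  s^4-12s^3+123s^2-652s-1908 = (s-11)(s^3-s^2+86s+424) + (26s^2-130s+2756)
  s^3-s^2+86s+424 = ((1/26)s+2/13)(26s^2-130s+2756) + (0)
Last nonzero remainder: 26s^2-130s+2756. Dividing through by 26 gives the monic gcd s^2-5s+106.

s^2-5s+106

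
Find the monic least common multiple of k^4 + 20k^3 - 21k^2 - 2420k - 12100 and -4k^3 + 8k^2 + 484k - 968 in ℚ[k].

k^5 + 18k^4 - 61k^3 - 2378k^2 - 7260k + 24200

Repeated division with remainder:
  k^4 + 20k^3 - 21k^2 - 2420k - 12100 = (-(1/4)k - 11/2)(-4k^3 + 8k^2 + 484k - 968) + (144k^2 - 17424)
  -4k^3 + 8k^2 + 484k - 968 = (-(1/36)k + 1/18)(144k^2 - 17424) + (0)
Last nonzero remainder: 144k^2 - 17424. Dividing through by 144 gives the monic gcd k^2 - 121.
Then lcm(f, g) = f·g / gcd(f, g); expanding and making the result monic gives the answer.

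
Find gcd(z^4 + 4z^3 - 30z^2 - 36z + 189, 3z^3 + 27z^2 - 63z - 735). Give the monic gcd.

z + 7

Euclidean algorithm in ℚ[z]:
  z^4 + 4z^3 - 30z^2 - 36z + 189 = ((1/3)z - 5/3)(3z^3 + 27z^2 - 63z - 735) + (36z^2 + 104z - 1036)
  3z^3 + 27z^2 - 63z - 735 = ((1/12)z + 55/108)(36z^2 + 104z - 1036) + (-(800/27)z - 5600/27)
  36z^2 + 104z - 1036 = (-(243/200)z + 999/200)(-(800/27)z - 5600/27) + (0)
Last nonzero remainder: -(800/27)z - 5600/27. Dividing through by -800/27 gives the monic gcd z + 7.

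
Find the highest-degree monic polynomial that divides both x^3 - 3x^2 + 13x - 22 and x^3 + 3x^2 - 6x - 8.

x - 2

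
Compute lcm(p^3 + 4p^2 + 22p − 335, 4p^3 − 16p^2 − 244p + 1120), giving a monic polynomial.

p^5 + 5p^4 − 30p^3 − 537p^2 − 1567p + 18760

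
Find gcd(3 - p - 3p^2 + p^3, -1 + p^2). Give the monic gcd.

By polynomial division,
  p^3 - 3p^2 - p + 3 = (p - 3)(p^2 - 1) + (0)
The last nonzero remainder p^2 - 1 is already monic.

-1 + p^2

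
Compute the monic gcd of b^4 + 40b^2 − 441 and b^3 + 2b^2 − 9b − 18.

b^2 − 9

Euclidean algorithm in ℚ[b]:
  b^4 + 40b^2 − 441 = (b − 2)(b^3 + 2b^2 − 9b − 18) + (53b^2 − 477)
  b^3 + 2b^2 − 9b − 18 = ((1/53)b + 2/53)(53b^2 − 477) + (0)
Last nonzero remainder: 53b^2 − 477. Dividing through by 53 gives the monic gcd b^2 − 9.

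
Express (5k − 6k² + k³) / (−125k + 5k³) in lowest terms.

(−1 + k)/(25 + 5k)

Euclidean algorithm in ℚ[k]:
  k³ − 6k² + 5k = (1/5)(5k³ − 125k) + (−6k² + 30k)
  5k³ − 125k = (−(5/6)k − 25/6)(−6k² + 30k) + (0)
Last nonzero remainder: −6k² + 30k. Dividing through by −6 gives the monic gcd k² − 5k.
Cancel k² − 5k from numerator and denominator to get the reduced form.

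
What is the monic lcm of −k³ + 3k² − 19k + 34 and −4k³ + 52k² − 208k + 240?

Euclidean algorithm in ℚ[k]:
  −k³ + 3k² − 19k + 34 = (1/4)(−4k³ + 52k² − 208k + 240) + (−10k² + 33k − 26)
  −4k³ + 52k² − 208k + 240 = ((2/5)k − 97/25)(−10k² + 33k − 26) + (−(1739/25)k + 3478/25)
  −10k² + 33k − 26 = ((250/1739)k − 325/1739)(−(1739/25)k + 3478/25) + (0)
Last nonzero remainder: −(1739/25)k + 3478/25. Dividing through by −1739/25 gives the monic gcd k − 2.
Then lcm(f, g) = f·g / gcd(f, g); expanding and making the result monic gives the answer.

k⁵ − 14k⁴ + 82k³ − 333k² + 944k − 1020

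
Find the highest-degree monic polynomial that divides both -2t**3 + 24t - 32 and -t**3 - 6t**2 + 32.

t**2 + 2t - 8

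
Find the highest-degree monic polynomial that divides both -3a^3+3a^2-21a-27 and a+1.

a+1

By polynomial division,
  -3a^3+3a^2-21a-27 = (-3a^2+6a-27)(a+1) + (0)
The last nonzero remainder a+1 is already monic.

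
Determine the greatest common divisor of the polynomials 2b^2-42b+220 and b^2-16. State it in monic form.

Repeated division with remainder:
  2b^2-42b+220 = (2)(b^2-16) + (-42b+252)
  b^2-16 = (-(1/42)b-1/7)(-42b+252) + (20)
  -42b+252 = (-(21/10)b+63/5)(20) + (0)
The last nonzero remainder is the constant 20, so the polynomials are coprime and gcd = 1.

1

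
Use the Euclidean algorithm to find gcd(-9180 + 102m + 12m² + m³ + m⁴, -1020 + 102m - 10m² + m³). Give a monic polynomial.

Repeated division with remainder:
  m⁴ + m³ + 12m² + 102m - 9180 = (m + 11)(m³ - 10m² + 102m - 1020) + (20m² + 2040)
  m³ - 10m² + 102m - 1020 = ((1/20)m - 1/2)(20m² + 2040) + (0)
Last nonzero remainder: 20m² + 2040. Dividing through by 20 gives the monic gcd m² + 102.

102 + m²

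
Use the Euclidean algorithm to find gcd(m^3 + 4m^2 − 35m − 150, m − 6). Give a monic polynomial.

m − 6

Euclidean algorithm in ℚ[m]:
  m^3 + 4m^2 − 35m − 150 = (m^2 + 10m + 25)(m − 6) + (0)
The last nonzero remainder m − 6 is already monic.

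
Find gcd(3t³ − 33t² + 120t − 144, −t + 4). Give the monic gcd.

Apply the Euclidean algorithm:
  3t³ − 33t² + 120t − 144 = (−3t² + 21t − 36)(−t + 4) + (0)
Last nonzero remainder: −t + 4. Dividing through by −1 gives the monic gcd t − 4.

t − 4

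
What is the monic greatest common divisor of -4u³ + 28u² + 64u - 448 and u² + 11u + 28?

u + 4

Apply the Euclidean algorithm:
  -4u³ + 28u² + 64u - 448 = (-4u + 72)(u² + 11u + 28) + (-616u - 2464)
  u² + 11u + 28 = (-(1/616)u - 1/88)(-616u - 2464) + (0)
Last nonzero remainder: -616u - 2464. Dividing through by -616 gives the monic gcd u + 4.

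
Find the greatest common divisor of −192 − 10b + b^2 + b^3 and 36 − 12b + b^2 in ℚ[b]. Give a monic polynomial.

−6 + b

By polynomial division,
  b^3 + b^2 − 10b − 192 = (b + 13)(b^2 − 12b + 36) + (110b − 660)
  b^2 − 12b + 36 = ((1/110)b − 3/55)(110b − 660) + (0)
Last nonzero remainder: 110b − 660. Dividing through by 110 gives the monic gcd b − 6.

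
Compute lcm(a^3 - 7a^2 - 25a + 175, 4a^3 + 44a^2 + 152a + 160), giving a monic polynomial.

a^5 - a^4 - 59a^3 - 31a^2 + 850a + 1400

Apply the Euclidean algorithm:
  a^3 - 7a^2 - 25a + 175 = (1/4)(4a^3 + 44a^2 + 152a + 160) + (-18a^2 - 63a + 135)
  4a^3 + 44a^2 + 152a + 160 = (-(2/9)a - 5/3)(-18a^2 - 63a + 135) + (77a + 385)
  -18a^2 - 63a + 135 = (-(18/77)a + 27/77)(77a + 385) + (0)
Last nonzero remainder: 77a + 385. Dividing through by 77 gives the monic gcd a + 5.
Then lcm(f, g) = f·g / gcd(f, g); expanding and making the result monic gives the answer.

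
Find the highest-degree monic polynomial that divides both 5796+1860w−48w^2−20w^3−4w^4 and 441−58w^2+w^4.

Euclidean algorithm in ℚ[w]:
  −4w^4−20w^3−48w^2+1860w+5796 = (−4)(w^4−58w^2+441) + (−20w^3−280w^2+1860w+7560)
  w^4−58w^2+441 = (−(1/20)w+7/10)(−20w^3−280w^2+1860w+7560) + (231w^2−924w−4851)
  −20w^3−280w^2+1860w+7560 = (−(20/231)w−120/77)(231w^2−924w−4851) + (0)
Last nonzero remainder: 231w^2−924w−4851. Dividing through by 231 gives the monic gcd w^2−4w−21.

−21−4w+w^2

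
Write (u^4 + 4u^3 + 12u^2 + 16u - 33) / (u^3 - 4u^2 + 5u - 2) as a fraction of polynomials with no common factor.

(u^3 + 5u^2 + 17u + 33)/(u^2 - 3u + 2)

Euclidean algorithm in ℚ[u]:
  u^4 + 4u^3 + 12u^2 + 16u - 33 = (u + 8)(u^3 - 4u^2 + 5u - 2) + (39u^2 - 22u - 17)
  u^3 - 4u^2 + 5u - 2 = ((1/39)u - 134/1521)(39u^2 - 22u - 17) + ((5320/1521)u - 5320/1521)
  39u^2 - 22u - 17 = ((59319/5320)u + 25857/5320)((5320/1521)u - 5320/1521) + (0)
Last nonzero remainder: (5320/1521)u - 5320/1521. Dividing through by 5320/1521 gives the monic gcd u - 1.
Cancel u - 1 from numerator and denominator to get the reduced form.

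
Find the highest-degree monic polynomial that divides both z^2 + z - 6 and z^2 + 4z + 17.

1

Euclidean algorithm in ℚ[z]:
  z^2 + z - 6 = (z^2 + 4z + 17) + (-3z - 23)
  z^2 + 4z + 17 = (-(1/3)z + 11/9)(-3z - 23) + (406/9)
  -3z - 23 = (-(27/406)z - 207/406)(406/9) + (0)
The last nonzero remainder is the constant 406/9, so the polynomials are coprime and gcd = 1.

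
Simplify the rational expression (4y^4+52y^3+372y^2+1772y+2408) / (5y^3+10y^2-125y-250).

(4y^3+44y^2+284y+1204)/(5y^2-125)

Repeated division with remainder:
  4y^4+52y^3+372y^2+1772y+2408 = ((4/5)y+44/5)(5y^3+10y^2-125y-250) + (384y^2+3072y+4608)
  5y^3+10y^2-125y-250 = ((5/384)y-5/64)(384y^2+3072y+4608) + (55y+110)
  384y^2+3072y+4608 = ((384/55)y+2304/55)(55y+110) + (0)
Last nonzero remainder: 55y+110. Dividing through by 55 gives the monic gcd y+2.
Cancel y+2 from numerator and denominator to get the reduced form.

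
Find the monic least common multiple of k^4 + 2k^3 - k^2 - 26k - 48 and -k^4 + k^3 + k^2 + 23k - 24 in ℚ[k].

Euclidean algorithm in ℚ[k]:
  k^4 + 2k^3 - k^2 - 26k - 48 = (-1)(-k^4 + k^3 + k^2 + 23k - 24) + (3k^3 - 3k - 72)
  -k^4 + k^3 + k^2 + 23k - 24 = (-(1/3)k + 1/3)(3k^3 - 3k - 72) + (0)
Last nonzero remainder: 3k^3 - 3k - 72. Dividing through by 3 gives the monic gcd k^3 - k - 24.
Then lcm(f, g) = f·g / gcd(f, g); expanding and making the result monic gives the answer.

k^5 + k^4 - 3k^3 - 25k^2 - 22k + 48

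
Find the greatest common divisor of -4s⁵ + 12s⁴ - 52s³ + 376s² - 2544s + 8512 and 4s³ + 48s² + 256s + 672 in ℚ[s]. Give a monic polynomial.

s² + 6s + 28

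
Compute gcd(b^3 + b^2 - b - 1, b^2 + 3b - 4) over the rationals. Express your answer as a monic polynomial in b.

Repeated division with remainder:
  b^3 + b^2 - b - 1 = (b - 2)(b^2 + 3b - 4) + (9b - 9)
  b^2 + 3b - 4 = ((1/9)b + 4/9)(9b - 9) + (0)
Last nonzero remainder: 9b - 9. Dividing through by 9 gives the monic gcd b - 1.

b - 1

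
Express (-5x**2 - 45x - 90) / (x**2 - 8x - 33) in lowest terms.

(-5x - 30)/(x - 11)

Apply the Euclidean algorithm:
  -5x**2 - 45x - 90 = (-5)(x**2 - 8x - 33) + (-85x - 255)
  x**2 - 8x - 33 = (-(1/85)x + 11/85)(-85x - 255) + (0)
Last nonzero remainder: -85x - 255. Dividing through by -85 gives the monic gcd x + 3.
Cancel x + 3 from numerator and denominator to get the reduced form.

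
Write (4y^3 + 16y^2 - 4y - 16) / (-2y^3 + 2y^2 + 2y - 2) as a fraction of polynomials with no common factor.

(-2y - 8)/(y - 1)

By polynomial division,
  4y^3 + 16y^2 - 4y - 16 = (-2)(-2y^3 + 2y^2 + 2y - 2) + (20y^2 - 20)
  -2y^3 + 2y^2 + 2y - 2 = (-(1/10)y + 1/10)(20y^2 - 20) + (0)
Last nonzero remainder: 20y^2 - 20. Dividing through by 20 gives the monic gcd y^2 - 1.
Cancel y^2 - 1 from numerator and denominator to get the reduced form.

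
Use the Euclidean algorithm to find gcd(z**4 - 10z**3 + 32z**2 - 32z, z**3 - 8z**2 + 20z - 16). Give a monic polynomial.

Apply the Euclidean algorithm:
  z**4 - 10z**3 + 32z**2 - 32z = (z - 2)(z**3 - 8z**2 + 20z - 16) + (-4z**2 + 24z - 32)
  z**3 - 8z**2 + 20z - 16 = (-(1/4)z + 1/2)(-4z**2 + 24z - 32) + (0)
Last nonzero remainder: -4z**2 + 24z - 32. Dividing through by -4 gives the monic gcd z**2 - 6z + 8.

z**2 - 6z + 8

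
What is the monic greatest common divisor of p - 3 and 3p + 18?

1

By polynomial division,
  p - 3 = (1/3)(3p + 18) + (-9)
  3p + 18 = (-(1/3)p - 2)(-9) + (0)
The last nonzero remainder is the constant -9, so the polynomials are coprime and gcd = 1.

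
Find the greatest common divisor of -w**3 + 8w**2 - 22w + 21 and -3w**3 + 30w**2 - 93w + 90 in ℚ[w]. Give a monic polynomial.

By polynomial division,
  -w**3 + 8w**2 - 22w + 21 = (1/3)(-3w**3 + 30w**2 - 93w + 90) + (-2w**2 + 9w - 9)
  -3w**3 + 30w**2 - 93w + 90 = ((3/2)w - 33/4)(-2w**2 + 9w - 9) + (-(21/4)w + 63/4)
  -2w**2 + 9w - 9 = ((8/21)w - 4/7)(-(21/4)w + 63/4) + (0)
Last nonzero remainder: -(21/4)w + 63/4. Dividing through by -21/4 gives the monic gcd w - 3.

w - 3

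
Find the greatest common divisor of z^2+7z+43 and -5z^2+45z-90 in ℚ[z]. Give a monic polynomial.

Apply the Euclidean algorithm:
  z^2+7z+43 = (-1/5)(-5z^2+45z-90) + (16z+25)
  -5z^2+45z-90 = (-(5/16)z+845/256)(16z+25) + (-44165/256)
  16z+25 = (-(4096/44165)z-1280/8833)(-44165/256) + (0)
The last nonzero remainder is the constant -44165/256, so the polynomials are coprime and gcd = 1.

1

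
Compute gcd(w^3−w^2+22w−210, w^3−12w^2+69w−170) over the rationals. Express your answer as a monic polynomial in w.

w−5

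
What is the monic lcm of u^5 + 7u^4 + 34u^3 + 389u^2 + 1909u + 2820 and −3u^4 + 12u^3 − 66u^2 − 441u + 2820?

Repeated division with remainder:
  u^5 + 7u^4 + 34u^3 + 389u^2 + 1909u + 2820 = (−(1/3)u − 11/3)(−3u^4 + 12u^3 − 66u^2 − 441u + 2820) + (56u^3 + 1232u + 13160)
  −3u^4 + 12u^3 − 66u^2 − 441u + 2820 = (−(3/56)u + 3/14)(56u^3 + 1232u + 13160) + (0)
Last nonzero remainder: 56u^3 + 1232u + 13160. Dividing through by 56 gives the monic gcd u^3 + 22u + 235.
Then lcm(f, g) = f·g / gcd(f, g); expanding and making the result monic gives the answer.

u^6 + 3u^5 + 6u^4 + 253u^3 + 353u^2 − 4816u − 11280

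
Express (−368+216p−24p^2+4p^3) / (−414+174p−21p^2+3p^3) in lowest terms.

Repeated division with remainder:
  4p^3−24p^2+216p−368 = (4/3)(3p^3−21p^2+174p−414) + (4p^2−16p+184)
  3p^3−21p^2+174p−414 = ((3/4)p−9/4)(4p^2−16p+184) + (0)
Last nonzero remainder: 4p^2−16p+184. Dividing through by 4 gives the monic gcd p^2−4p+46.
Cancel p^2−4p+46 from numerator and denominator to get the reduced form.

(−8+4p)/(−9+3p)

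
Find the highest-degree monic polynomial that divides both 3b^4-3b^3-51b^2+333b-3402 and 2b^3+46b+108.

b^2-2b+27

Euclidean algorithm in ℚ[b]:
  3b^4-3b^3-51b^2+333b-3402 = ((3/2)b-3/2)(2b^3+46b+108) + (-120b^2+240b-3240)
  2b^3+46b+108 = (-(1/60)b-1/30)(-120b^2+240b-3240) + (0)
Last nonzero remainder: -120b^2+240b-3240. Dividing through by -120 gives the monic gcd b^2-2b+27.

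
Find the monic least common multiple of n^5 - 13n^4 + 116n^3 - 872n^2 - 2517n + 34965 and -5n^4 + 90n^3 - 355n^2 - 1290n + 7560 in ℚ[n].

n^7 - 15n^6 + 118n^5 - 792n^4 - 3557n^3 + 60927n^2 - 9522n - 839160

Repeated division with remainder:
  n^5 - 13n^4 + 116n^3 - 872n^2 - 2517n + 34965 = (-(1/5)n - 1)(-5n^4 + 90n^3 - 355n^2 - 1290n + 7560) + (135n^3 - 1485n^2 - 2295n + 42525)
  -5n^4 + 90n^3 - 355n^2 - 1290n + 7560 = (-(1/27)n + 7/27)(135n^3 - 1485n^2 - 2295n + 42525) + (-55n^2 + 880n - 3465)
  135n^3 - 1485n^2 - 2295n + 42525 = (-(27/11)n - 135/11)(-55n^2 + 880n - 3465) + (0)
Last nonzero remainder: -55n^2 + 880n - 3465. Dividing through by -55 gives the monic gcd n^2 - 16n + 63.
Then lcm(f, g) = f·g / gcd(f, g); expanding and making the result monic gives the answer.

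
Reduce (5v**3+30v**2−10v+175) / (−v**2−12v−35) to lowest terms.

Apply the Euclidean algorithm:
  5v**3+30v**2−10v+175 = (−5v+30)(−v**2−12v−35) + (175v+1225)
  −v**2−12v−35 = (−(1/175)v−1/35)(175v+1225) + (0)
Last nonzero remainder: 175v+1225. Dividing through by 175 gives the monic gcd v+7.
Cancel v+7 from numerator and denominator to get the reduced form.

(−5v**2+5v−25)/(v+5)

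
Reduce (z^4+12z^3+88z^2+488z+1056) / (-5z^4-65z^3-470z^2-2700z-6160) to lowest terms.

(-z-6)/(5z+35)

By polynomial division,
  z^4+12z^3+88z^2+488z+1056 = (-1/5)(-5z^4-65z^3-470z^2-2700z-6160) + (-z^3-6z^2-52z-176)
  -5z^4-65z^3-470z^2-2700z-6160 = (5z+35)(-z^3-6z^2-52z-176) + (0)
Last nonzero remainder: -z^3-6z^2-52z-176. Dividing through by -1 gives the monic gcd z^3+6z^2+52z+176.
Cancel z^3+6z^2+52z+176 from numerator and denominator to get the reduced form.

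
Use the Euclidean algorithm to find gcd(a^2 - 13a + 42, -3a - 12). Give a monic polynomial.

Repeated division with remainder:
  a^2 - 13a + 42 = (-(1/3)a + 17/3)(-3a - 12) + (110)
  -3a - 12 = (-(3/110)a - 6/55)(110) + (0)
The last nonzero remainder is the constant 110, so the polynomials are coprime and gcd = 1.

1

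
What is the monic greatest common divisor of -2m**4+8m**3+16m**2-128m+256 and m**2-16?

By polynomial division,
  -2m**4+8m**3+16m**2-128m+256 = (-2m**2+8m-16)(m**2-16) + (0)
The last nonzero remainder m**2-16 is already monic.

m**2-16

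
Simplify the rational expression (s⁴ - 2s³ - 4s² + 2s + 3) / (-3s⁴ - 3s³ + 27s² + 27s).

Apply the Euclidean algorithm:
  s⁴ - 2s³ - 4s² + 2s + 3 = (-1/3)(-3s⁴ - 3s³ + 27s² + 27s) + (-3s³ + 5s² + 11s + 3)
  -3s⁴ - 3s³ + 27s² + 27s = (s + 8/3)(-3s³ + 5s² + 11s + 3) + ((8/3)s² - (16/3)s - 8)
  -3s³ + 5s² + 11s + 3 = (-(9/8)s - 3/8)((8/3)s² - (16/3)s - 8) + (0)
Last nonzero remainder: (8/3)s² - (16/3)s - 8. Dividing through by 8/3 gives the monic gcd s² - 2s - 3.
Cancel s² - 2s - 3 from numerator and denominator to get the reduced form.

(-s² + 1)/(3s² + 9s)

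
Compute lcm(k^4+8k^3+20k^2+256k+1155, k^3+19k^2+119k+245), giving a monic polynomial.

k^5+15k^4+76k^3+396k^2+2947k+8085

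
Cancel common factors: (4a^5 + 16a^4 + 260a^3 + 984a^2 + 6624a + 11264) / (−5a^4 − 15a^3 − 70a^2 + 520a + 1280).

(−4a^2 + 12a − 176)/(5a − 20)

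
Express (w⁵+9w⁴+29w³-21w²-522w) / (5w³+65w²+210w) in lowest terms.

Apply the Euclidean algorithm:
  w⁵+9w⁴+29w³-21w²-522w = ((1/5)w²-(4/5)w+39/5)(5w³+65w²+210w) + (-360w²-2160w)
  5w³+65w²+210w = (-(1/72)w-7/72)(-360w²-2160w) + (0)
Last nonzero remainder: -360w²-2160w. Dividing through by -360 gives the monic gcd w²+6w.
Cancel w²+6w from numerator and denominator to get the reduced form.

(w³+3w²+11w-87)/(5w+35)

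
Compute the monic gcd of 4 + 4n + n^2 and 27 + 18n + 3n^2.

1

Apply the Euclidean algorithm:
  n^2 + 4n + 4 = (1/3)(3n^2 + 18n + 27) + (-2n - 5)
  3n^2 + 18n + 27 = (-(3/2)n - 21/4)(-2n - 5) + (3/4)
  -2n - 5 = (-(8/3)n - 20/3)(3/4) + (0)
The last nonzero remainder is the constant 3/4, so the polynomials are coprime and gcd = 1.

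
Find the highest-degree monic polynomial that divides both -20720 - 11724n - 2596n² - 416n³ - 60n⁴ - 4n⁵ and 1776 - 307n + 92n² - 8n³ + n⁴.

Repeated division with remainder:
  -4n⁵ - 60n⁴ - 416n³ - 2596n² - 11724n - 20720 = (-4n - 92)(n⁴ - 8n³ + 92n² - 307n + 1776) + (-784n³ + 4640n² - 32864n + 142672)
  n⁴ - 8n³ + 92n² - 307n + 1776 = (-(1/784)n + 51/19208)(-784n³ + 4640n² - 32864n + 142672) + ((90666/2401)n² - (90666/2401)n + 3354642/2401)
  -784n³ + 4640n² - 32864n + 142672 = (-(941192/45333)n + 4629128/45333)((90666/2401)n² - (90666/2401)n + 3354642/2401) + (0)
Last nonzero remainder: (90666/2401)n² - (90666/2401)n + 3354642/2401. Dividing through by 90666/2401 gives the monic gcd n² - n + 37.

37 - n + n²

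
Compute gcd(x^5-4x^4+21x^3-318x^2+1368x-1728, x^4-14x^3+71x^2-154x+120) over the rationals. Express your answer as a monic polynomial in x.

Euclidean algorithm in ℚ[x]:
  x^5-4x^4+21x^3-318x^2+1368x-1728 = (x+10)(x^4-14x^3+71x^2-154x+120) + (90x^3-874x^2+2788x-2928)
  x^4-14x^3+71x^2-154x+120 = ((1/90)x-193/4050)(90x^3-874x^2+2788x-2928) + (-(3296/2025)x^2+(23072/2025)x-13184/675)
  90x^3-874x^2+2788x-2928 = (-(91125/1648)x+123525/824)(-(3296/2025)x^2+(23072/2025)x-13184/675) + (0)
Last nonzero remainder: -(3296/2025)x^2+(23072/2025)x-13184/675. Dividing through by -3296/2025 gives the monic gcd x^2-7x+12.

x^2-7x+12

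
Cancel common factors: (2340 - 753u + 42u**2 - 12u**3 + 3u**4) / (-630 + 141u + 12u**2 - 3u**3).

Euclidean algorithm in ℚ[u]:
  3u**4 - 12u**3 + 42u**2 - 753u + 2340 = (-u)(-3u**3 + 12u**2 + 141u - 630) + (183u**2 - 1383u + 2340)
  -3u**3 + 12u**2 + 141u - 630 = (-(1/61)u - 217/3721)(183u**2 - 1383u + 2340) + ((367290/3721)u - 1836450/3721)
  183u**2 - 1383u + 2340 = ((226981/122430)u - 96746/20405)((367290/3721)u - 1836450/3721) + (0)
Last nonzero remainder: (367290/3721)u - 1836450/3721. Dividing through by 367290/3721 gives the monic gcd u - 5.
Cancel u - 5 from numerator and denominator to get the reduced form.

(156 - 19u - u**2 - u**3)/(-42 + u + u**2)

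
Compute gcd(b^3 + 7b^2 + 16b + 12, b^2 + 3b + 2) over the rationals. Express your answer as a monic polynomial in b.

By polynomial division,
  b^3 + 7b^2 + 16b + 12 = (b + 4)(b^2 + 3b + 2) + (2b + 4)
  b^2 + 3b + 2 = ((1/2)b + 1/2)(2b + 4) + (0)
Last nonzero remainder: 2b + 4. Dividing through by 2 gives the monic gcd b + 2.

b + 2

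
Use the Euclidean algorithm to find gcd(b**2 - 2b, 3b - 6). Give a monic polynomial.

Euclidean algorithm in ℚ[b]:
  b**2 - 2b = ((1/3)b)(3b - 6) + (0)
Last nonzero remainder: 3b - 6. Dividing through by 3 gives the monic gcd b - 2.

b - 2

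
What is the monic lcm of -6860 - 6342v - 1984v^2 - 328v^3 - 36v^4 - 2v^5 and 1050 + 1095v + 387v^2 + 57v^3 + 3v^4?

Apply the Euclidean algorithm:
  -2v^5 - 36v^4 - 328v^3 - 1984v^2 - 6342v - 6860 = (-(2/3)v + 2/3)(3v^4 + 57v^3 + 387v^2 + 1095v + 1050) + (-108v^3 - 1512v^2 - 6372v - 7560)
  3v^4 + 57v^3 + 387v^2 + 1095v + 1050 = (-(1/36)v - 5/36)(-108v^3 - 1512v^2 - 6372v - 7560) + (0)
Last nonzero remainder: -108v^3 - 1512v^2 - 6372v - 7560. Dividing through by -108 gives the monic gcd v^3 + 14v^2 + 59v + 70.
Then lcm(f, g) = f·g / gcd(f, g); expanding and making the result monic gives the answer.

17150 + 19285v + 8131v^2 + 1812v^3 + 254v^4 + 23v^5 + v^6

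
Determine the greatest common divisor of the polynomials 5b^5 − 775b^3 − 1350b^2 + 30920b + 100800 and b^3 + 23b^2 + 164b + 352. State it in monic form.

By polynomial division,
  5b^5 − 775b^3 − 1350b^2 + 30920b + 100800 = (5b^2 − 115b + 1050)(b^3 + 23b^2 + 164b + 352) + (−8400b^2 − 100800b − 268800)
  b^3 + 23b^2 + 164b + 352 = (−(1/8400)b − 11/8400)(−8400b^2 − 100800b − 268800) + (0)
Last nonzero remainder: −8400b^2 − 100800b − 268800. Dividing through by −8400 gives the monic gcd b^2 + 12b + 32.

b^2 + 12b + 32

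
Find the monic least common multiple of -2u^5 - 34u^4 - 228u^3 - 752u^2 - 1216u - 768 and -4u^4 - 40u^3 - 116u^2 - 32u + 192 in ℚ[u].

Euclidean algorithm in ℚ[u]:
  -2u^5 - 34u^4 - 228u^3 - 752u^2 - 1216u - 768 = ((1/2)u + 7/2)(-4u^4 - 40u^3 - 116u^2 - 32u + 192) + (-30u^3 - 330u^2 - 1200u - 1440)
  -4u^4 - 40u^3 - 116u^2 - 32u + 192 = ((2/15)u - 2/15)(-30u^3 - 330u^2 - 1200u - 1440) + (0)
Last nonzero remainder: -30u^3 - 330u^2 - 1200u - 1440. Dividing through by -30 gives the monic gcd u^3 + 11u^2 + 40u + 48.
Then lcm(f, g) = f·g / gcd(f, g); expanding and making the result monic gives the answer.

u^6 + 16u^5 + 97u^4 + 262u^3 + 232u^2 - 224u - 384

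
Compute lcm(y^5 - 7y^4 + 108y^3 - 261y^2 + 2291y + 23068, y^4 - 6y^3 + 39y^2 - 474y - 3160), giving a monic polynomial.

Repeated division with remainder:
  y^5 - 7y^4 + 108y^3 - 261y^2 + 2291y + 23068 = (y - 1)(y^4 - 6y^3 + 39y^2 - 474y - 3160) + (63y^3 + 252y^2 + 4977y + 19908)
  y^4 - 6y^3 + 39y^2 - 474y - 3160 = ((1/63)y - 10/63)(63y^3 + 252y^2 + 4977y + 19908) + (0)
Last nonzero remainder: 63y^3 + 252y^2 + 4977y + 19908. Dividing through by 63 gives the monic gcd y^3 + 4y^2 + 79y + 316.
Then lcm(f, g) = f·g / gcd(f, g); expanding and making the result monic gives the answer.

y^6 - 17y^5 + 178y^4 - 1341y^3 + 4901y^2 + 158y - 230680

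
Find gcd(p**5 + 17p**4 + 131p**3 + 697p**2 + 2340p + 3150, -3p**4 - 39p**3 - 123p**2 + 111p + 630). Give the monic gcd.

Repeated division with remainder:
  p**5 + 17p**4 + 131p**3 + 697p**2 + 2340p + 3150 = (-(1/3)p - 4/3)(-3p**4 - 39p**3 - 123p**2 + 111p + 630) + (38p**3 + 570p**2 + 2698p + 3990)
  -3p**4 - 39p**3 - 123p**2 + 111p + 630 = (-(3/38)p + 3/19)(38p**3 + 570p**2 + 2698p + 3990) + (0)
Last nonzero remainder: 38p**3 + 570p**2 + 2698p + 3990. Dividing through by 38 gives the monic gcd p**3 + 15p**2 + 71p + 105.

p**3 + 15p**2 + 71p + 105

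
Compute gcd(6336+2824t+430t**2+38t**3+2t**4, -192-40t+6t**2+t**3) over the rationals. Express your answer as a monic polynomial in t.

32+12t+t**2

By polynomial division,
  2t**4+38t**3+430t**2+2824t+6336 = (2t+26)(t**3+6t**2-40t-192) + (354t**2+4248t+11328)
  t**3+6t**2-40t-192 = ((1/354)t-1/59)(354t**2+4248t+11328) + (0)
Last nonzero remainder: 354t**2+4248t+11328. Dividing through by 354 gives the monic gcd t**2+12t+32.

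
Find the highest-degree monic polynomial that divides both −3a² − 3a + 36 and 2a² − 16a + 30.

Apply the Euclidean algorithm:
  −3a² − 3a + 36 = (−3/2)(2a² − 16a + 30) + (−27a + 81)
  2a² − 16a + 30 = (−(2/27)a + 10/27)(−27a + 81) + (0)
Last nonzero remainder: −27a + 81. Dividing through by −27 gives the monic gcd a − 3.

a − 3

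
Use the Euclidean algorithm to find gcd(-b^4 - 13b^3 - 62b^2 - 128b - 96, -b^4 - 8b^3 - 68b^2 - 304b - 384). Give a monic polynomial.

b^2 + 6b + 8

By polynomial division,
  -b^4 - 13b^3 - 62b^2 - 128b - 96 = (-b^4 - 8b^3 - 68b^2 - 304b - 384) + (-5b^3 + 6b^2 + 176b + 288)
  -b^4 - 8b^3 - 68b^2 - 304b - 384 = ((1/5)b + 46/25)(-5b^3 + 6b^2 + 176b + 288) + (-(2856/25)b^2 - (17136/25)b - 22848/25)
  -5b^3 + 6b^2 + 176b + 288 = ((125/2856)b - 75/238)(-(2856/25)b^2 - (17136/25)b - 22848/25) + (0)
Last nonzero remainder: -(2856/25)b^2 - (17136/25)b - 22848/25. Dividing through by -2856/25 gives the monic gcd b^2 + 6b + 8.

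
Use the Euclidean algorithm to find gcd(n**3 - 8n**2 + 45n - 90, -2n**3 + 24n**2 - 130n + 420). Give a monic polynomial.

Repeated division with remainder:
  n**3 - 8n**2 + 45n - 90 = (-1/2)(-2n**3 + 24n**2 - 130n + 420) + (4n**2 - 20n + 120)
  -2n**3 + 24n**2 - 130n + 420 = (-(1/2)n + 7/2)(4n**2 - 20n + 120) + (0)
Last nonzero remainder: 4n**2 - 20n + 120. Dividing through by 4 gives the monic gcd n**2 - 5n + 30.

n**2 - 5n + 30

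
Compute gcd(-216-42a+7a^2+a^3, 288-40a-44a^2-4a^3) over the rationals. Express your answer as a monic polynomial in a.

36+13a+a^2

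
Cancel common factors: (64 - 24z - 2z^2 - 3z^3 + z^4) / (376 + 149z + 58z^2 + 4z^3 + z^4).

Euclidean algorithm in ℚ[z]:
  z^4 - 3z^3 - 2z^2 - 24z + 64 = (z^4 + 4z^3 + 58z^2 + 149z + 376) + (-7z^3 - 60z^2 - 173z - 312)
  z^4 + 4z^3 + 58z^2 + 149z + 376 = (-(1/7)z + 32/49)(-7z^3 - 60z^2 - 173z - 312) + ((3551/49)z^2 + (10653/49)z + 28408/49)
  -7z^3 - 60z^2 - 173z - 312 = (-(343/3551)z - 1911/3551)((3551/49)z^2 + (10653/49)z + 28408/49) + (0)
Last nonzero remainder: (3551/49)z^2 + (10653/49)z + 28408/49. Dividing through by 3551/49 gives the monic gcd z^2 + 3z + 8.
Cancel z^2 + 3z + 8 from numerator and denominator to get the reduced form.

(8 - 6z + z^2)/(47 + z + z^2)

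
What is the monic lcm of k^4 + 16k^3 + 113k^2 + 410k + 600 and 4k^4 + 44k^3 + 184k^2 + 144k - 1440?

k^6 + 20k^5 + 165k^4 + 670k^3 + 884k^2 - 2520k - 7200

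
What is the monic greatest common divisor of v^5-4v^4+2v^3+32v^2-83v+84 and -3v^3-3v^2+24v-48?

v^2-3v+4

Apply the Euclidean algorithm:
  v^5-4v^4+2v^3+32v^2-83v+84 = (-(1/3)v^2+(5/3)v-5)(-3v^3-3v^2+24v-48) + (-39v^2+117v-156)
  -3v^3-3v^2+24v-48 = ((1/13)v+4/13)(-39v^2+117v-156) + (0)
Last nonzero remainder: -39v^2+117v-156. Dividing through by -39 gives the monic gcd v^2-3v+4.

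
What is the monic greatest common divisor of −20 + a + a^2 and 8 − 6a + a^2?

−4 + a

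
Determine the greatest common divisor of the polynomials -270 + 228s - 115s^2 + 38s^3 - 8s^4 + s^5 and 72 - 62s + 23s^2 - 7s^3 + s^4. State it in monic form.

9 - s + s^2

Repeated division with remainder:
  s^5 - 8s^4 + 38s^3 - 115s^2 + 228s - 270 = (s - 1)(s^4 - 7s^3 + 23s^2 - 62s + 72) + (8s^3 - 30s^2 + 94s - 198)
  s^4 - 7s^3 + 23s^2 - 62s + 72 = ((1/8)s - 13/32)(8s^3 - 30s^2 + 94s - 198) + (-(15/16)s^2 + (15/16)s - 135/16)
  8s^3 - 30s^2 + 94s - 198 = (-(128/15)s + 352/15)(-(15/16)s^2 + (15/16)s - 135/16) + (0)
Last nonzero remainder: -(15/16)s^2 + (15/16)s - 135/16. Dividing through by -15/16 gives the monic gcd s^2 - s + 9.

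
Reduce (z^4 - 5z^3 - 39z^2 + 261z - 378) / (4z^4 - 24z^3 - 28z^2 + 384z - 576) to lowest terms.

By polynomial division,
  z^4 - 5z^3 - 39z^2 + 261z - 378 = (1/4)(4z^4 - 24z^3 - 28z^2 + 384z - 576) + (z^3 - 32z^2 + 165z - 234)
  4z^4 - 24z^3 - 28z^2 + 384z - 576 = (4z + 104)(z^3 - 32z^2 + 165z - 234) + (2640z^2 - 15840z + 23760)
  z^3 - 32z^2 + 165z - 234 = ((1/2640)z - 13/1320)(2640z^2 - 15840z + 23760) + (0)
Last nonzero remainder: 2640z^2 - 15840z + 23760. Dividing through by 2640 gives the monic gcd z^2 - 6z + 9.
Cancel z^2 - 6z + 9 from numerator and denominator to get the reduced form.

(z^2 + z - 42)/(4z^2 - 64)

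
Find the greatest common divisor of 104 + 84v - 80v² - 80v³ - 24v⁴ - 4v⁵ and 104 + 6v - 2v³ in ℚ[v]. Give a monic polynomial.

Apply the Euclidean algorithm:
  -4v⁵ - 24v⁴ - 80v³ - 80v² + 84v + 104 = (2v² + 12v + 46)(-2v³ + 6v + 104) + (-360v² - 1440v - 4680)
  -2v³ + 6v + 104 = ((1/180)v - 1/45)(-360v² - 1440v - 4680) + (0)
Last nonzero remainder: -360v² - 1440v - 4680. Dividing through by -360 gives the monic gcd v² + 4v + 13.

13 + 4v + v²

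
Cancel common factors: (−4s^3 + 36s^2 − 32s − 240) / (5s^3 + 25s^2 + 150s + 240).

(−4s^2 + 44s − 120)/(5s^2 + 15s + 120)

Euclidean algorithm in ℚ[s]:
  −4s^3 + 36s^2 − 32s − 240 = (−4/5)(5s^3 + 25s^2 + 150s + 240) + (56s^2 + 88s − 48)
  5s^3 + 25s^2 + 150s + 240 = ((5/56)s + 15/49)(56s^2 + 88s − 48) + ((6240/49)s + 12480/49)
  56s^2 + 88s − 48 = ((343/780)s − 49/260)((6240/49)s + 12480/49) + (0)
Last nonzero remainder: (6240/49)s + 12480/49. Dividing through by 6240/49 gives the monic gcd s + 2.
Cancel s + 2 from numerator and denominator to get the reduced form.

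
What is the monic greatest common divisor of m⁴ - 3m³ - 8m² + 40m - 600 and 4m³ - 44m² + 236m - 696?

m - 6

Repeated division with remainder:
  m⁴ - 3m³ - 8m² + 40m - 600 = ((1/4)m + 2)(4m³ - 44m² + 236m - 696) + (21m² - 258m + 792)
  4m³ - 44m² + 236m - 696 = ((4/21)m + 12/49)(21m² - 258m + 792) + ((7268/49)m - 43608/49)
  21m² - 258m + 792 = ((1029/7268)m - 1617/1817)((7268/49)m - 43608/49) + (0)
Last nonzero remainder: (7268/49)m - 43608/49. Dividing through by 7268/49 gives the monic gcd m - 6.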